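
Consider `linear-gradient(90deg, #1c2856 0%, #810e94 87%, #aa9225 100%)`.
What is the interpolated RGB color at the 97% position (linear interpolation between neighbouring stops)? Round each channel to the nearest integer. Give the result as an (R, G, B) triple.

97% lies between the 87% and 100% stops, so the local fraction is t = (97 − 87)/(100 − 87) = 10/13 ≈ 0.7692.
#810e94 → (129, 14, 148); #aa9225 → (170, 146, 37).
R = 129 + 0.7692 × (170 − 129) = 160.537 → 161
G = 14 + 0.7692 × (146 − 14) = 115.534 → 116
B = 148 + 0.7692 × (37 − 148) = 62.619 → 63

(161, 116, 63)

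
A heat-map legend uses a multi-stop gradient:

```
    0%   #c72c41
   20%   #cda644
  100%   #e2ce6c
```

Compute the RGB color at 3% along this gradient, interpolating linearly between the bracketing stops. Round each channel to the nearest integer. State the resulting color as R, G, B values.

(200, 62, 65)

3% lies between the 0% and 20% stops, so the local fraction is t = (3 − 0)/(20 − 0) = 3/20 ≈ 0.15.
#c72c41 → (199, 44, 65); #cda644 → (205, 166, 68).
R = 199 + 0.15 × (205 − 199) = 199.9 → 200
G = 44 + 0.15 × (166 − 44) = 62.3 → 62
B = 65 + 0.15 × (68 − 65) = 65.45 → 65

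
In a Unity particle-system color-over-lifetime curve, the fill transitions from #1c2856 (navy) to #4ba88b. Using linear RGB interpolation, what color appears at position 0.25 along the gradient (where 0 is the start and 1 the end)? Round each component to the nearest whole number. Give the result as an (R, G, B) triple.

(40, 72, 99)

#1c2856 → (28, 40, 86); #4ba88b → (75, 168, 139).
R = 28 + 0.25 × (75 − 28) = 28 + 0.25 × 47 = 39.75 → 40
G = 40 + 0.25 × (168 − 40) = 40 + 0.25 × 128 = 72 → 72
B = 86 + 0.25 × (139 − 86) = 86 + 0.25 × 53 = 99.25 → 99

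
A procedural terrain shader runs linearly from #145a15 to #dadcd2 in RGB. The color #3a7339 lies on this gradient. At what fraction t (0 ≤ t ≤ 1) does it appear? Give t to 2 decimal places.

Invert the lerp on the R channel (largest span, 198): t = (58 − 20) / (218 − 20) = 38/198 = 0.19192.
Check on G: (115 − 90)/(220 − 90) = 0.1923 ✓

0.19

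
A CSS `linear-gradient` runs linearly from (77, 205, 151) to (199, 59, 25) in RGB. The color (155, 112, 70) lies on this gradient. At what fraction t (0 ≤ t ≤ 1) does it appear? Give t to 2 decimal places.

0.64

Invert the lerp on the G channel (largest span, 146): t = (112 − 205) / (59 − 205) = -93/-146 = 0.63699.
Check on R: (155 − 77)/(199 − 77) = 0.6393 ✓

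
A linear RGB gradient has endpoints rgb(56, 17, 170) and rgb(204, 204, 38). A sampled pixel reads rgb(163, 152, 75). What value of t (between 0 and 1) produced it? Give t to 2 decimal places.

Invert the lerp on the G channel (largest span, 187): t = (152 − 17) / (204 − 17) = 135/187 = 0.72193.
Check on R: (163 − 56)/(204 − 56) = 0.723 ✓

0.72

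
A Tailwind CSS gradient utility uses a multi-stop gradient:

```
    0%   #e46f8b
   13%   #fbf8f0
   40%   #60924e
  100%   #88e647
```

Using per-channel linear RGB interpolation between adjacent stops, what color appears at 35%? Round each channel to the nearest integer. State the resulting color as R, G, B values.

(125, 165, 108)

35% lies between the 13% and 40% stops, so the local fraction is t = (35 − 13)/(40 − 13) = 22/27 ≈ 0.8148.
#fbf8f0 → (251, 248, 240); #60924e → (96, 146, 78).
R = 251 + 0.8148 × (96 − 251) = 124.706 → 125
G = 248 + 0.8148 × (146 − 248) = 164.89 → 165
B = 240 + 0.8148 × (78 − 240) = 108.002 → 108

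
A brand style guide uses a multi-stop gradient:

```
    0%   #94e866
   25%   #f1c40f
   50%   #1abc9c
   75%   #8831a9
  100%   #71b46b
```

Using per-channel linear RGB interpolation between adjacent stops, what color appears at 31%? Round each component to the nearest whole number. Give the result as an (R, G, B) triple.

31% lies between the 25% and 50% stops, so the local fraction is t = (31 − 25)/(50 − 25) = 6/25 ≈ 0.24.
#f1c40f → (241, 196, 15); #1abc9c → (26, 188, 156).
R = 241 + 0.24 × (26 − 241) = 189.4 → 189
G = 196 + 0.24 × (188 − 196) = 194.08 → 194
B = 15 + 0.24 × (156 − 15) = 48.84 → 49

(189, 194, 49)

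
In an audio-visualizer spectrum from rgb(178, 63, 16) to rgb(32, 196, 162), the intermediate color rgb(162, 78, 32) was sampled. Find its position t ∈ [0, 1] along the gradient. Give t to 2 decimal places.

0.11

Invert the lerp on the R channel (largest span, 146): t = (162 − 178) / (32 − 178) = -16/-146 = 0.10959.
Check on G: (78 − 63)/(196 − 63) = 0.1128 ✓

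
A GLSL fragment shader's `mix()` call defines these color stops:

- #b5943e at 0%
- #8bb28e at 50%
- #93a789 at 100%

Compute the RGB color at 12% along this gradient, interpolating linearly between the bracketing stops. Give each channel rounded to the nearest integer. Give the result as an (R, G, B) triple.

12% lies between the 0% and 50% stops, so the local fraction is t = (12 − 0)/(50 − 0) = 12/50 ≈ 0.24.
#b5943e → (181, 148, 62); #8bb28e → (139, 178, 142).
R = 181 + 0.24 × (139 − 181) = 170.92 → 171
G = 148 + 0.24 × (178 − 148) = 155.2 → 155
B = 62 + 0.24 × (142 − 62) = 81.2 → 81

(171, 155, 81)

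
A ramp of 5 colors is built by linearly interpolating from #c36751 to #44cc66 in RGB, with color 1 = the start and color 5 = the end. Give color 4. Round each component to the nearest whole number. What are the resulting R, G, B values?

(100, 179, 97)

With 5 swatches and endpoints inclusive, swatch 4 sits at t = (4 − 1)/(5 − 1) = 3/4 ≈ 0.75.
#c36751 → (195, 103, 81); #44cc66 → (68, 204, 102).
R = 195 + 0.75 × (68 − 195) = 99.75 → 100
G = 103 + 0.75 × (204 − 103) = 178.75 → 179
B = 81 + 0.75 × (102 − 81) = 96.75 → 97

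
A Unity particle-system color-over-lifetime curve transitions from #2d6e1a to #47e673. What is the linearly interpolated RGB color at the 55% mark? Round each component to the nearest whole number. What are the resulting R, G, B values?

#2d6e1a → (45, 110, 26); #47e673 → (71, 230, 115).
55% corresponds to t = 0.55.
R = 45 + 0.55 × (71 − 45) = 45 + 0.55 × 26 = 59.3 → 59
G = 110 + 0.55 × (230 − 110) = 110 + 0.55 × 120 = 176 → 176
B = 26 + 0.55 × (115 − 26) = 26 + 0.55 × 89 = 74.95 → 75

(59, 176, 75)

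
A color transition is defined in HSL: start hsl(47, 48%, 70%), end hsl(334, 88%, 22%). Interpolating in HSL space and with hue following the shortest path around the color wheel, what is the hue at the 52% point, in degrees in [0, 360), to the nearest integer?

9

Hue: 334 − 47 = 287°, but |287| > 180 so the shorter arc goes the other way: Δh = 287 − 360 = -73°.
H = 47 + 0.52 × (-73) = 9.04 → 9°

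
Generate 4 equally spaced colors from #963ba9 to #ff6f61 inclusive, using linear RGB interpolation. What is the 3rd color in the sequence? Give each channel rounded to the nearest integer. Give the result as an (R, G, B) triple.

With 4 swatches and endpoints inclusive, swatch 3 sits at t = (3 − 1)/(4 − 1) = 2/3 ≈ 0.6667.
#963ba9 → (150, 59, 169); #ff6f61 → (255, 111, 97).
R = 150 + 0.6667 × (255 − 150) = 220.004 → 220
G = 59 + 0.6667 × (111 − 59) = 93.668 → 94
B = 169 + 0.6667 × (97 − 169) = 120.998 → 121

(220, 94, 121)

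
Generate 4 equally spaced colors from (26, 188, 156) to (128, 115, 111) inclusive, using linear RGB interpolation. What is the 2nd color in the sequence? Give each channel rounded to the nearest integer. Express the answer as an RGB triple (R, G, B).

With 4 swatches and endpoints inclusive, swatch 2 sits at t = (2 − 1)/(4 − 1) = 1/3 ≈ 0.3333.
R = 26 + 0.3333 × (128 − 26) = 59.997 → 60
G = 188 + 0.3333 × (115 − 188) = 163.669 → 164
B = 156 + 0.3333 × (111 − 156) = 141.001 → 141

(60, 164, 141)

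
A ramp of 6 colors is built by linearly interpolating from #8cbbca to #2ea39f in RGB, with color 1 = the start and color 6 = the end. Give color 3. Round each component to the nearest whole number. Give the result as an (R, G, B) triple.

With 6 swatches and endpoints inclusive, swatch 3 sits at t = (3 − 1)/(6 − 1) = 2/5 ≈ 0.4.
#8cbbca → (140, 187, 202); #2ea39f → (46, 163, 159).
R = 140 + 0.4 × (46 − 140) = 102.4 → 102
G = 187 + 0.4 × (163 − 187) = 177.4 → 177
B = 202 + 0.4 × (159 − 202) = 184.8 → 185

(102, 177, 185)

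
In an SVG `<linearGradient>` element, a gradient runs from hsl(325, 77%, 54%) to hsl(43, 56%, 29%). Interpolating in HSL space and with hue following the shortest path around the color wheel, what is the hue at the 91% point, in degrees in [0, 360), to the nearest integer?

36

Hue: 43 − 325 = -282°, but |-282| > 180 so the shorter arc goes the other way: Δh = -282 + 360 = 78°.
H = 325 + 0.91 × (78) = 395.98 → 396 → 396 mod 360 = 36°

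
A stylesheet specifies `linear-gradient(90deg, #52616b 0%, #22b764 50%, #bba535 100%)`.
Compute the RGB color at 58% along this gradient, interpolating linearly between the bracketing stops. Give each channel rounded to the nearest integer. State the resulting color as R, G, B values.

58% lies between the 50% and 100% stops, so the local fraction is t = (58 − 50)/(100 − 50) = 8/50 ≈ 0.16.
#22b764 → (34, 183, 100); #bba535 → (187, 165, 53).
R = 34 + 0.16 × (187 − 34) = 58.48 → 58
G = 183 + 0.16 × (165 − 183) = 180.12 → 180
B = 100 + 0.16 × (53 − 100) = 92.48 → 92

(58, 180, 92)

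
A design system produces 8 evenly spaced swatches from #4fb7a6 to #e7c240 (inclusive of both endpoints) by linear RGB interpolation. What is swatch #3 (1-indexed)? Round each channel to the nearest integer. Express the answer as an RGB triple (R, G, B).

With 8 swatches and endpoints inclusive, swatch 3 sits at t = (3 − 1)/(8 − 1) = 2/7 ≈ 0.2857.
#4fb7a6 → (79, 183, 166); #e7c240 → (231, 194, 64).
R = 79 + 0.2857 × (231 − 79) = 122.426 → 122
G = 183 + 0.2857 × (194 − 183) = 186.143 → 186
B = 166 + 0.2857 × (64 − 166) = 136.859 → 137

(122, 186, 137)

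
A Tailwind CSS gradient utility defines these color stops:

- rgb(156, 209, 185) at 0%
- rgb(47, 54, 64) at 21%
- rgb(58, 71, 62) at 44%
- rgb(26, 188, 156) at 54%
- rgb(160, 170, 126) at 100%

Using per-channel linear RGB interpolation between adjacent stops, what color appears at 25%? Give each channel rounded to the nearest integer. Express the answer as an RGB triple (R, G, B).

(49, 57, 64)

25% lies between the 21% and 44% stops, so the local fraction is t = (25 − 21)/(44 − 21) = 4/23 ≈ 0.1739.
R = 47 + 0.1739 × (58 − 47) = 48.913 → 49
G = 54 + 0.1739 × (71 − 54) = 56.956 → 57
B = 64 + 0.1739 × (62 − 64) = 63.652 → 64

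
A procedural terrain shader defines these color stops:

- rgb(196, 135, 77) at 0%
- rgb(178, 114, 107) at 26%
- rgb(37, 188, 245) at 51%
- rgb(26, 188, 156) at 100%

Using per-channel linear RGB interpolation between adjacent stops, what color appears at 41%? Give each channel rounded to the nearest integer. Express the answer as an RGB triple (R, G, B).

(93, 158, 190)

41% lies between the 26% and 51% stops, so the local fraction is t = (41 − 26)/(51 − 26) = 15/25 ≈ 0.6.
R = 178 + 0.6 × (37 − 178) = 93.4 → 93
G = 114 + 0.6 × (188 − 114) = 158.4 → 158
B = 107 + 0.6 × (245 − 107) = 189.8 → 190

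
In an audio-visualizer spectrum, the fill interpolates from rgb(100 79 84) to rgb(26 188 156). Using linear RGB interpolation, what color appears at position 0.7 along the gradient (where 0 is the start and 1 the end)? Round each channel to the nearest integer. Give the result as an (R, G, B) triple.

R = 100 + 0.7 × (26 − 100) = 100 + 0.7 × -74 = 48.2 → 48
G = 79 + 0.7 × (188 − 79) = 79 + 0.7 × 109 = 155.3 → 155
B = 84 + 0.7 × (156 − 84) = 84 + 0.7 × 72 = 134.4 → 134

(48, 155, 134)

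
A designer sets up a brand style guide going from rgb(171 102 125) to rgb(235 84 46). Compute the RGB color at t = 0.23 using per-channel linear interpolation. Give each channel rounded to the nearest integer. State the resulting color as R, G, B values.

R = 171 + 0.23 × (235 − 171) = 171 + 0.23 × 64 = 185.72 → 186
G = 102 + 0.23 × (84 − 102) = 102 + 0.23 × -18 = 97.86 → 98
B = 125 + 0.23 × (46 − 125) = 125 + 0.23 × -79 = 106.83 → 107

(186, 98, 107)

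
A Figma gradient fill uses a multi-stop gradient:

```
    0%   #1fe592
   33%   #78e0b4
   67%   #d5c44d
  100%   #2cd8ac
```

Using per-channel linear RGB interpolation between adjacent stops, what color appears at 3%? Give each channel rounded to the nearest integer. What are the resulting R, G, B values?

3% lies between the 0% and 33% stops, so the local fraction is t = (3 − 0)/(33 − 0) = 3/33 ≈ 0.0909.
#1fe592 → (31, 229, 146); #78e0b4 → (120, 224, 180).
R = 31 + 0.0909 × (120 − 31) = 39.09 → 39
G = 229 + 0.0909 × (224 − 229) = 228.546 → 229
B = 146 + 0.0909 × (180 − 146) = 149.091 → 149

(39, 229, 149)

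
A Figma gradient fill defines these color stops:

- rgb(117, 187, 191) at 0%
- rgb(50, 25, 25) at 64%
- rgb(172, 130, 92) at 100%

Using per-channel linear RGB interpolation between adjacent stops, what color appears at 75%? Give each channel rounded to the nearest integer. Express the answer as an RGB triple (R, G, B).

(87, 57, 45)

75% lies between the 64% and 100% stops, so the local fraction is t = (75 − 64)/(100 − 64) = 11/36 ≈ 0.3056.
R = 50 + 0.3056 × (172 − 50) = 87.283 → 87
G = 25 + 0.3056 × (130 − 25) = 57.088 → 57
B = 25 + 0.3056 × (92 − 25) = 45.475 → 45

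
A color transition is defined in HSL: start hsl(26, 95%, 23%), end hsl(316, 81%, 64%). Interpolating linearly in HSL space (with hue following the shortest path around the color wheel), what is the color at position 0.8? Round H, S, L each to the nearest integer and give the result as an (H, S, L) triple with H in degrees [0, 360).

Hue: 316 − 26 = 290°, but |290| > 180 so the shorter arc goes the other way: Δh = 290 − 360 = -70°.
H = 26 + 0.8 × (-70) = -30 → -30 → -30 mod 360 = 330°
S = 95 + 0.8 × (81 − 95) = 83.8 → 84%
L = 23 + 0.8 × (64 − 23) = 55.8 → 56%

(330, 84, 56)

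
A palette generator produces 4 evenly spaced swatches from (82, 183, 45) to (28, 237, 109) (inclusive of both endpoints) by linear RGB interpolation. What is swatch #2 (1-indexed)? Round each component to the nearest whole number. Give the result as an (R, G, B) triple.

With 4 swatches and endpoints inclusive, swatch 2 sits at t = (2 − 1)/(4 − 1) = 1/3 ≈ 0.3333.
R = 82 + 0.3333 × (28 − 82) = 64.002 → 64
G = 183 + 0.3333 × (237 − 183) = 200.998 → 201
B = 45 + 0.3333 × (109 − 45) = 66.331 → 66

(64, 201, 66)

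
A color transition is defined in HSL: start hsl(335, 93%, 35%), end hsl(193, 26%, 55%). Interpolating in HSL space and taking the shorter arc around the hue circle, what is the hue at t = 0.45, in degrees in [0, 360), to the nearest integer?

Hue arc: Δh = 193 − 335 = -142° (|Δh| ≤ 180, already the shorter path).
H = 335 + 0.45 × (-142) = 271.1 → 271°

271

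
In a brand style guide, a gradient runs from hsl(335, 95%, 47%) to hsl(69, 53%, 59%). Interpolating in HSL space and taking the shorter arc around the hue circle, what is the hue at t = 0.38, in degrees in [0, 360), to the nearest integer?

Hue: 69 − 335 = -266°, but |-266| > 180 so the shorter arc goes the other way: Δh = -266 + 360 = 94°.
H = 335 + 0.38 × (94) = 370.72 → 371 → 371 mod 360 = 11°

11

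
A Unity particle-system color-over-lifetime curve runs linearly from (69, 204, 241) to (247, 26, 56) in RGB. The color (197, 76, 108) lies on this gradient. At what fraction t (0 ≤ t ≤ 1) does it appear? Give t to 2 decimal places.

0.72

Invert the lerp on the B channel (largest span, 185): t = (108 − 241) / (56 − 241) = -133/-185 = 0.71892.
Check on R: (197 − 69)/(247 − 69) = 0.7191 ✓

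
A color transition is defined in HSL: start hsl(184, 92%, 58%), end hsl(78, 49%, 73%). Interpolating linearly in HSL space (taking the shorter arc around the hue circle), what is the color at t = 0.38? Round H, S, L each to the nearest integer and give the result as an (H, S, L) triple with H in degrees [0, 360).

Hue arc: Δh = 78 − 184 = -106° (|Δh| ≤ 180, already the shorter path).
H = 184 + 0.38 × (-106) = 143.72 → 144°
S = 92 + 0.38 × (49 − 92) = 75.66 → 76%
L = 58 + 0.38 × (73 − 58) = 63.7 → 64%

(144, 76, 64)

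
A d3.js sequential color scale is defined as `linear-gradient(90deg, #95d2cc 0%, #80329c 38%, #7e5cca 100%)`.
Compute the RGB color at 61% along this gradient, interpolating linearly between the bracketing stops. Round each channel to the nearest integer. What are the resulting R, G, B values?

(127, 66, 173)

61% lies between the 38% and 100% stops, so the local fraction is t = (61 − 38)/(100 − 38) = 23/62 ≈ 0.371.
#80329c → (128, 50, 156); #7e5cca → (126, 92, 202).
R = 128 + 0.371 × (126 − 128) = 127.258 → 127
G = 50 + 0.371 × (92 − 50) = 65.582 → 66
B = 156 + 0.371 × (202 − 156) = 173.066 → 173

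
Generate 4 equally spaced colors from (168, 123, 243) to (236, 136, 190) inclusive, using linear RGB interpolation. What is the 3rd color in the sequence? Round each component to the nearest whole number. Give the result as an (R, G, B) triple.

(213, 132, 208)

With 4 swatches and endpoints inclusive, swatch 3 sits at t = (3 − 1)/(4 − 1) = 2/3 ≈ 0.6667.
R = 168 + 0.6667 × (236 − 168) = 213.336 → 213
G = 123 + 0.6667 × (136 − 123) = 131.667 → 132
B = 243 + 0.6667 × (190 − 243) = 207.665 → 208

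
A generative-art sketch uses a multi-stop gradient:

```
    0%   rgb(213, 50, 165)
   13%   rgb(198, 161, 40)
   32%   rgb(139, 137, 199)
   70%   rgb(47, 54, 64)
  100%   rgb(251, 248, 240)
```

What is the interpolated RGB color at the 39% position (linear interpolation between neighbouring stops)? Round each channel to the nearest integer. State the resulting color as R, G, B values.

(122, 122, 174)

39% lies between the 32% and 70% stops, so the local fraction is t = (39 − 32)/(70 − 32) = 7/38 ≈ 0.1842.
R = 139 + 0.1842 × (47 − 139) = 122.054 → 122
G = 137 + 0.1842 × (54 − 137) = 121.711 → 122
B = 199 + 0.1842 × (64 − 199) = 174.133 → 174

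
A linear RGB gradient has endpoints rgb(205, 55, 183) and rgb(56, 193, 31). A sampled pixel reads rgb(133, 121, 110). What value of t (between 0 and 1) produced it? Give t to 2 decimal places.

Invert the lerp on the B channel (largest span, 152): t = (110 − 183) / (31 − 183) = -73/-152 = 0.48026.
Check on R: (133 − 205)/(56 − 205) = 0.4832 ✓

0.48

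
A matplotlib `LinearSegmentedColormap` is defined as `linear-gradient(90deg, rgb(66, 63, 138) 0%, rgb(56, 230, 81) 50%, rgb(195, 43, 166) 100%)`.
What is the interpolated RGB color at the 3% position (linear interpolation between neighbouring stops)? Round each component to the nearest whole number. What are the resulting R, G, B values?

(65, 73, 135)

3% lies between the 0% and 50% stops, so the local fraction is t = (3 − 0)/(50 − 0) = 3/50 ≈ 0.06.
R = 66 + 0.06 × (56 − 66) = 65.4 → 65
G = 63 + 0.06 × (230 − 63) = 73.02 → 73
B = 138 + 0.06 × (81 − 138) = 134.58 → 135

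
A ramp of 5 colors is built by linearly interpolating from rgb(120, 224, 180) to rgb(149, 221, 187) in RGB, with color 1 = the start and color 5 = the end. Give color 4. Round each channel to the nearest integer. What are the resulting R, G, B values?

(142, 222, 185)

With 5 swatches and endpoints inclusive, swatch 4 sits at t = (4 − 1)/(5 − 1) = 3/4 ≈ 0.75.
R = 120 + 0.75 × (149 − 120) = 141.75 → 142
G = 224 + 0.75 × (221 − 224) = 221.75 → 222
B = 180 + 0.75 × (187 − 180) = 185.25 → 185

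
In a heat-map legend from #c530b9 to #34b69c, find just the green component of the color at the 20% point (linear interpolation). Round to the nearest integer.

G₁ = 48 (from #c530b9), G₂ = 182 (from #34b69c).
G = 48 + 0.2 × (182 − 48) = 74.8 → 75

75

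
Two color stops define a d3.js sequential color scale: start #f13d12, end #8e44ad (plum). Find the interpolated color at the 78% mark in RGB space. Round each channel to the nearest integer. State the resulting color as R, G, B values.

#f13d12 → (241, 61, 18); #8e44ad → (142, 68, 173).
78% corresponds to t = 0.78.
R = 241 + 0.78 × (142 − 241) = 241 + 0.78 × -99 = 163.78 → 164
G = 61 + 0.78 × (68 − 61) = 61 + 0.78 × 7 = 66.46 → 66
B = 18 + 0.78 × (173 − 18) = 18 + 0.78 × 155 = 138.9 → 139

(164, 66, 139)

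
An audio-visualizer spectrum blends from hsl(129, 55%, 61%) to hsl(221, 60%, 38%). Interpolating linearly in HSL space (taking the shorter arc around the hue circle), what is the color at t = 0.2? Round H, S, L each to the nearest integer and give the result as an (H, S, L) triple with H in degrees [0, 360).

Hue arc: Δh = 221 − 129 = 92° (|Δh| ≤ 180, already the shorter path).
H = 129 + 0.2 × (92) = 147.4 → 147°
S = 55 + 0.2 × (60 − 55) = 56 → 56%
L = 61 + 0.2 × (38 − 61) = 56.4 → 56%

(147, 56, 56)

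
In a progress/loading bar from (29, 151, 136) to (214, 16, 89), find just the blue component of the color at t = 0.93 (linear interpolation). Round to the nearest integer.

92

B = 136 + 0.93 × (89 − 136) = 92.29 → 92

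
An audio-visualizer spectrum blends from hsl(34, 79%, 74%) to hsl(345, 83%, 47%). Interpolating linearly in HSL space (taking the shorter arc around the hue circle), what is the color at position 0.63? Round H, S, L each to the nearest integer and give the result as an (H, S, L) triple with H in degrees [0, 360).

Hue: 345 − 34 = 311°, but |311| > 180 so the shorter arc goes the other way: Δh = 311 − 360 = -49°.
H = 34 + 0.63 × (-49) = 3.13 → 3°
S = 79 + 0.63 × (83 − 79) = 81.52 → 82%
L = 74 + 0.63 × (47 − 74) = 56.99 → 57%

(3, 82, 57)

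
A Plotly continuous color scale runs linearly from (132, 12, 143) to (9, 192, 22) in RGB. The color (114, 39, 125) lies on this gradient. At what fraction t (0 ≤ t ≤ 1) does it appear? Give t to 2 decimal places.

0.15

Invert the lerp on the G channel (largest span, 180): t = (39 − 12) / (192 − 12) = 27/180 = 0.15.
Check on R: (114 − 132)/(9 − 132) = 0.1463 ✓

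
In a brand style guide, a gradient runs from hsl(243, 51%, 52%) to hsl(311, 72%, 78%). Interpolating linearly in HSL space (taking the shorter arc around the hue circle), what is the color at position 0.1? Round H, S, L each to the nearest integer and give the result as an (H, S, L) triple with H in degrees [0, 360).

(250, 53, 55)

Hue arc: Δh = 311 − 243 = 68° (|Δh| ≤ 180, already the shorter path).
H = 243 + 0.1 × (68) = 249.8 → 250°
S = 51 + 0.1 × (72 − 51) = 53.1 → 53%
L = 52 + 0.1 × (78 − 52) = 54.6 → 55%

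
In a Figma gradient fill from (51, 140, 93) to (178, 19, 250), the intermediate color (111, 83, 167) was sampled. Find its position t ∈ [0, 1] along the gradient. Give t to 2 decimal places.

0.47

Invert the lerp on the B channel (largest span, 157): t = (167 − 93) / (250 − 93) = 74/157 = 0.47134.
Check on R: (111 − 51)/(178 − 51) = 0.4724 ✓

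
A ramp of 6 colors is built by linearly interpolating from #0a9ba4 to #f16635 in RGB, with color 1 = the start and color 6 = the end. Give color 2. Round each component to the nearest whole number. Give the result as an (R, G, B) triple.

With 6 swatches and endpoints inclusive, swatch 2 sits at t = (2 − 1)/(6 − 1) = 1/5 ≈ 0.2.
#0a9ba4 → (10, 155, 164); #f16635 → (241, 102, 53).
R = 10 + 0.2 × (241 − 10) = 56.2 → 56
G = 155 + 0.2 × (102 − 155) = 144.4 → 144
B = 164 + 0.2 × (53 − 164) = 141.8 → 142

(56, 144, 142)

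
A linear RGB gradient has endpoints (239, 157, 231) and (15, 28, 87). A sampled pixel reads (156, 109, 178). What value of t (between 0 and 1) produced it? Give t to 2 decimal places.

Invert the lerp on the R channel (largest span, 224): t = (156 − 239) / (15 − 239) = -83/-224 = 0.37054.
Check on G: (109 − 157)/(28 − 157) = 0.3721 ✓

0.37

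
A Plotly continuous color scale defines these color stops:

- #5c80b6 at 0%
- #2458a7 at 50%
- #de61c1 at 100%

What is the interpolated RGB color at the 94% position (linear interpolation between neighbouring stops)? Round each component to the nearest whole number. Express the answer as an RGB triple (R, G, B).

(200, 96, 190)

94% lies between the 50% and 100% stops, so the local fraction is t = (94 − 50)/(100 − 50) = 44/50 ≈ 0.88.
#2458a7 → (36, 88, 167); #de61c1 → (222, 97, 193).
R = 36 + 0.88 × (222 − 36) = 199.68 → 200
G = 88 + 0.88 × (97 − 88) = 95.92 → 96
B = 167 + 0.88 × (193 − 167) = 189.88 → 190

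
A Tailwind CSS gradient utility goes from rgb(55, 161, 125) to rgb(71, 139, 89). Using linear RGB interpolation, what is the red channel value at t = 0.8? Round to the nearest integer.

R = 55 + 0.8 × (71 − 55) = 67.8 → 68

68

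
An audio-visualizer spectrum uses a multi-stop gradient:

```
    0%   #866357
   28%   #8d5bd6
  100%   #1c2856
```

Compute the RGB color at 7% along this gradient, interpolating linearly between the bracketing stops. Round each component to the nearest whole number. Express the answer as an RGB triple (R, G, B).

(136, 97, 119)

7% lies between the 0% and 28% stops, so the local fraction is t = (7 − 0)/(28 − 0) = 7/28 ≈ 0.25.
#866357 → (134, 99, 87); #8d5bd6 → (141, 91, 214).
R = 134 + 0.25 × (141 − 134) = 135.75 → 136
G = 99 + 0.25 × (91 − 99) = 97 → 97
B = 87 + 0.25 × (214 − 87) = 118.75 → 119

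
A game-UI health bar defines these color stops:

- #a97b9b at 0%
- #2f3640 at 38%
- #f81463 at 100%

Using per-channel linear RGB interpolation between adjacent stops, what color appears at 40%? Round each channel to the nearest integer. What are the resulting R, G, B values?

(53, 53, 65)

40% lies between the 38% and 100% stops, so the local fraction is t = (40 − 38)/(100 − 38) = 2/62 ≈ 0.0323.
#2f3640 → (47, 54, 64); #f81463 → (248, 20, 99).
R = 47 + 0.0323 × (248 − 47) = 53.492 → 53
G = 54 + 0.0323 × (20 − 54) = 52.902 → 53
B = 64 + 0.0323 × (99 − 64) = 65.13 → 65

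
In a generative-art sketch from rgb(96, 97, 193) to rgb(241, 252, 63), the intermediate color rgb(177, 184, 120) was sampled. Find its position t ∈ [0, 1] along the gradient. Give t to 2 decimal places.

Invert the lerp on the G channel (largest span, 155): t = (184 − 97) / (252 − 97) = 87/155 = 0.56129.
Check on R: (177 − 96)/(241 − 96) = 0.5586 ✓

0.56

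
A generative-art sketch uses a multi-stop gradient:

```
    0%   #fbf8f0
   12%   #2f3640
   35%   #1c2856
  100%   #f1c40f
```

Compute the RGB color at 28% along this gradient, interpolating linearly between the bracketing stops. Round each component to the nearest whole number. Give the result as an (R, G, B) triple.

(34, 44, 79)

28% lies between the 12% and 35% stops, so the local fraction is t = (28 − 12)/(35 − 12) = 16/23 ≈ 0.6957.
#2f3640 → (47, 54, 64); #1c2856 → (28, 40, 86).
R = 47 + 0.6957 × (28 − 47) = 33.782 → 34
G = 54 + 0.6957 × (40 − 54) = 44.26 → 44
B = 64 + 0.6957 × (86 − 64) = 79.305 → 79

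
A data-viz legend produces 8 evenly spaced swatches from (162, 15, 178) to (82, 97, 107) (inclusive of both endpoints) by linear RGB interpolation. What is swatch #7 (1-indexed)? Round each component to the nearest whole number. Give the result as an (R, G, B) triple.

(93, 85, 117)

With 8 swatches and endpoints inclusive, swatch 7 sits at t = (7 − 1)/(8 − 1) = 6/7 ≈ 0.8571.
R = 162 + 0.8571 × (82 − 162) = 93.432 → 93
G = 15 + 0.8571 × (97 − 15) = 85.282 → 85
B = 178 + 0.8571 × (107 − 178) = 117.146 → 117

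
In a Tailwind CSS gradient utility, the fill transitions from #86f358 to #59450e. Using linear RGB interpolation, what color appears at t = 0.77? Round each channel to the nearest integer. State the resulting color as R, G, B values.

#86f358 → (134, 243, 88); #59450e → (89, 69, 14).
R = 134 + 0.77 × (89 − 134) = 134 + 0.77 × -45 = 99.35 → 99
G = 243 + 0.77 × (69 − 243) = 243 + 0.77 × -174 = 109.02 → 109
B = 88 + 0.77 × (14 − 88) = 88 + 0.77 × -74 = 31.02 → 31
So the blended color is (99, 109, 31), about #636d1f.

(99, 109, 31)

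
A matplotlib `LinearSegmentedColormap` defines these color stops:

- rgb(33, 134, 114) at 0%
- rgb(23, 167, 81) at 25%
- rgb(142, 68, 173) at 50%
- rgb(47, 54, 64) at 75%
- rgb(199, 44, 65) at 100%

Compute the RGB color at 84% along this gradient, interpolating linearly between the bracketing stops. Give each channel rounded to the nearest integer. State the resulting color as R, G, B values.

(102, 50, 64)

84% lies between the 75% and 100% stops, so the local fraction is t = (84 − 75)/(100 − 75) = 9/25 ≈ 0.36.
R = 47 + 0.36 × (199 − 47) = 101.72 → 102
G = 54 + 0.36 × (44 − 54) = 50.4 → 50
B = 64 + 0.36 × (65 − 64) = 64.36 → 64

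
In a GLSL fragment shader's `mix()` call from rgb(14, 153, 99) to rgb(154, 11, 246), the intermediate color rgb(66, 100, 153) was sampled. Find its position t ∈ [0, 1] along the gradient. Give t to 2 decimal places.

Invert the lerp on the B channel (largest span, 147): t = (153 − 99) / (246 − 99) = 54/147 = 0.36735.
Check on R: (66 − 14)/(154 − 14) = 0.3714 ✓

0.37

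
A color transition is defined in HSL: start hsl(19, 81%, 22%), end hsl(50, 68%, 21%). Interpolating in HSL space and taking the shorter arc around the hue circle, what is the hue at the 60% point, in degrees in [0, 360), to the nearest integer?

Hue arc: Δh = 50 − 19 = 31° (|Δh| ≤ 180, already the shorter path).
H = 19 + 0.6 × (31) = 37.6 → 38°

38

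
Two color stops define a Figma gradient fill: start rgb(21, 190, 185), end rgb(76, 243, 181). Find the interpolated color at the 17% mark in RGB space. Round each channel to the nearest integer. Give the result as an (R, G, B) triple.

(30, 199, 184)

17% corresponds to t = 0.17.
R = 21 + 0.17 × (76 − 21) = 21 + 0.17 × 55 = 30.35 → 30
G = 190 + 0.17 × (243 − 190) = 190 + 0.17 × 53 = 199.01 → 199
B = 185 + 0.17 × (181 − 185) = 185 + 0.17 × -4 = 184.32 → 184
So the blended color is (30, 199, 184), about #1ec7b8.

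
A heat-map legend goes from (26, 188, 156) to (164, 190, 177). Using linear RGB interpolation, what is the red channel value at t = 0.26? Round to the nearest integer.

R = 26 + 0.26 × (164 − 26) = 61.88 → 62

62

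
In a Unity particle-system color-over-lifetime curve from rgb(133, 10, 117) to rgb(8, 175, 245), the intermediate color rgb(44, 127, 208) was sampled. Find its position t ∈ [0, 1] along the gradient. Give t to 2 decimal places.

0.71

Invert the lerp on the G channel (largest span, 165): t = (127 − 10) / (175 − 10) = 117/165 = 0.70909.
Check on R: (44 − 133)/(8 − 133) = 0.712 ✓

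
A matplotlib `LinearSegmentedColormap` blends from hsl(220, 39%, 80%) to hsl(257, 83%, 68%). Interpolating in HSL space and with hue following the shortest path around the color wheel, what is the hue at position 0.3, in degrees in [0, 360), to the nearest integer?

231

Hue arc: Δh = 257 − 220 = 37° (|Δh| ≤ 180, already the shorter path).
H = 220 + 0.3 × (37) = 231.1 → 231°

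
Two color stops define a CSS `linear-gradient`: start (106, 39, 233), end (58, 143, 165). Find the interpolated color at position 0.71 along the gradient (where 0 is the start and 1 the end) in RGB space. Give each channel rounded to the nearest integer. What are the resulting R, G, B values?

R = 106 + 0.71 × (58 − 106) = 106 + 0.71 × -48 = 71.92 → 72
G = 39 + 0.71 × (143 − 39) = 39 + 0.71 × 104 = 112.84 → 113
B = 233 + 0.71 × (165 − 233) = 233 + 0.71 × -68 = 184.72 → 185

(72, 113, 185)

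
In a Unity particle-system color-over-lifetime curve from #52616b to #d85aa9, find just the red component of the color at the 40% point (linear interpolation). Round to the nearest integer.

R₁ = 82 (from #52616b), R₂ = 216 (from #d85aa9).
R = 82 + 0.4 × (216 − 82) = 135.6 → 136

136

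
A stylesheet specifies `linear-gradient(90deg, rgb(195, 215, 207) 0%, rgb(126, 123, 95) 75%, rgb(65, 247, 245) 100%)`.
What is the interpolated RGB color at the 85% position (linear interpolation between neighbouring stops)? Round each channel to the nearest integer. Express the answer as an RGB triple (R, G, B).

(102, 173, 155)

85% lies between the 75% and 100% stops, so the local fraction is t = (85 − 75)/(100 − 75) = 10/25 ≈ 0.4.
R = 126 + 0.4 × (65 − 126) = 101.6 → 102
G = 123 + 0.4 × (247 − 123) = 172.6 → 173
B = 95 + 0.4 × (245 − 95) = 155 → 155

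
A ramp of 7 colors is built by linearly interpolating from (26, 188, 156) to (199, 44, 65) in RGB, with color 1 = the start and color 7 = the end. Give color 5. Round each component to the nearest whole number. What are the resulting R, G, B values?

(141, 92, 95)

With 7 swatches and endpoints inclusive, swatch 5 sits at t = (5 − 1)/(7 − 1) = 4/6 ≈ 0.6667.
R = 26 + 0.6667 × (199 − 26) = 141.339 → 141
G = 188 + 0.6667 × (44 − 188) = 91.995 → 92
B = 156 + 0.6667 × (65 − 156) = 95.33 → 95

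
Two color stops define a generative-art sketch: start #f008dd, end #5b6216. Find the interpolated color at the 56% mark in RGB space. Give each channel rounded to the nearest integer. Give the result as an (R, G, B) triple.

(157, 58, 110)

#f008dd → (240, 8, 221); #5b6216 → (91, 98, 22).
56% corresponds to t = 0.56.
R = 240 + 0.56 × (91 − 240) = 240 + 0.56 × -149 = 156.56 → 157
G = 8 + 0.56 × (98 − 8) = 8 + 0.56 × 90 = 58.4 → 58
B = 221 + 0.56 × (22 − 221) = 221 + 0.56 × -199 = 109.56 → 110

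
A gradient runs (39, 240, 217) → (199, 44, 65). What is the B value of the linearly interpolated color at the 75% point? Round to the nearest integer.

103

B = 217 + 0.75 × (65 − 217) = 103 → 103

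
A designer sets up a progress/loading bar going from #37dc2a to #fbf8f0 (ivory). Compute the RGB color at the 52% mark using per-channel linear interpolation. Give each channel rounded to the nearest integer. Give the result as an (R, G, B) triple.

#37dc2a → (55, 220, 42); #fbf8f0 → (251, 248, 240).
52% corresponds to t = 0.52.
R = 55 + 0.52 × (251 − 55) = 55 + 0.52 × 196 = 156.92 → 157
G = 220 + 0.52 × (248 − 220) = 220 + 0.52 × 28 = 234.56 → 235
B = 42 + 0.52 × (240 − 42) = 42 + 0.52 × 198 = 144.96 → 145

(157, 235, 145)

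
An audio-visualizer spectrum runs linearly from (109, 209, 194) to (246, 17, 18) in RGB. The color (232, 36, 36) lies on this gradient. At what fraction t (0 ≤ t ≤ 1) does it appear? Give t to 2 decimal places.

0.90

Invert the lerp on the G channel (largest span, 192): t = (36 − 209) / (17 − 209) = -173/-192 = 0.90104.
Check on R: (232 − 109)/(246 − 109) = 0.8978 ✓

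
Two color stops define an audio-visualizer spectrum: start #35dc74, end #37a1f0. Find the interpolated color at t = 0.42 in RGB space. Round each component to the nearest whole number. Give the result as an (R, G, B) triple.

#35dc74 → (53, 220, 116); #37a1f0 → (55, 161, 240).
R = 53 + 0.42 × (55 − 53) = 53 + 0.42 × 2 = 53.84 → 54
G = 220 + 0.42 × (161 − 220) = 220 + 0.42 × -59 = 195.22 → 195
B = 116 + 0.42 × (240 − 116) = 116 + 0.42 × 124 = 168.08 → 168

(54, 195, 168)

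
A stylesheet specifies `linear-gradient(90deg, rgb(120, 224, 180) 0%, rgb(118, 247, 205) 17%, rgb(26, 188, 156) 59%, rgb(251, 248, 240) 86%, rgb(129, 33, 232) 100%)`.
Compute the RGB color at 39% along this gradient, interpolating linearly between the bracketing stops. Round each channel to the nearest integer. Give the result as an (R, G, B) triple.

(70, 216, 179)

39% lies between the 17% and 59% stops, so the local fraction is t = (39 − 17)/(59 − 17) = 22/42 ≈ 0.5238.
R = 118 + 0.5238 × (26 − 118) = 69.81 → 70
G = 247 + 0.5238 × (188 − 247) = 216.096 → 216
B = 205 + 0.5238 × (156 − 205) = 179.334 → 179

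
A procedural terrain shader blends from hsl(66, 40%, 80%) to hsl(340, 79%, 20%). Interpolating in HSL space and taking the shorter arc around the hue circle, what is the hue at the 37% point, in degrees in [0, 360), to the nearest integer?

34

Hue: 340 − 66 = 274°, but |274| > 180 so the shorter arc goes the other way: Δh = 274 − 360 = -86°.
H = 66 + 0.37 × (-86) = 34.18 → 34°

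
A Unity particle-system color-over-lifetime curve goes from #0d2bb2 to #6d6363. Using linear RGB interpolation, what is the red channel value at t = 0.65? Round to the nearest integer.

75

R₁ = 13 (from #0d2bb2), R₂ = 109 (from #6d6363).
R = 13 + 0.65 × (109 − 13) = 75.4 → 75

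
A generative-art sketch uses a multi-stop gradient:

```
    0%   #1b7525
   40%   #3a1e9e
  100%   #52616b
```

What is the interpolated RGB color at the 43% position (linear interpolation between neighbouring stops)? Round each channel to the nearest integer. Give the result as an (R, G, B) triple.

43% lies between the 40% and 100% stops, so the local fraction is t = (43 − 40)/(100 − 40) = 3/60 ≈ 0.05.
#3a1e9e → (58, 30, 158); #52616b → (82, 97, 107).
R = 58 + 0.05 × (82 − 58) = 59.2 → 59
G = 30 + 0.05 × (97 − 30) = 33.35 → 33
B = 158 + 0.05 × (107 − 158) = 155.45 → 155

(59, 33, 155)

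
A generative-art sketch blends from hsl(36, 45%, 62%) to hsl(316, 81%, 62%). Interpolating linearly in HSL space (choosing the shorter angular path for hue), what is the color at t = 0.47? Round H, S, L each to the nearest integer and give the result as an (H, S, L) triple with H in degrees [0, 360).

(358, 62, 62)

Hue: 316 − 36 = 280°, but |280| > 180 so the shorter arc goes the other way: Δh = 280 − 360 = -80°.
H = 36 + 0.47 × (-80) = -1.6 → -2 → -2 mod 360 = 358°
S = 45 + 0.47 × (81 − 45) = 61.92 → 62%
L = 62 + 0.47 × (62 − 62) = 62 → 62%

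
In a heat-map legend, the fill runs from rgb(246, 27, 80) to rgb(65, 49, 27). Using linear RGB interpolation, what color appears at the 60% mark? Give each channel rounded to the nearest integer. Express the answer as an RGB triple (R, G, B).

(137, 40, 48)

60% corresponds to t = 0.6.
R = 246 + 0.6 × (65 − 246) = 246 + 0.6 × -181 = 137.4 → 137
G = 27 + 0.6 × (49 − 27) = 27 + 0.6 × 22 = 40.2 → 40
B = 80 + 0.6 × (27 − 80) = 80 + 0.6 × -53 = 48.2 → 48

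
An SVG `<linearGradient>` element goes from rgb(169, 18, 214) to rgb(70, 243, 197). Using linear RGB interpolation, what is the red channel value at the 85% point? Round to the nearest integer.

R = 169 + 0.85 × (70 − 169) = 84.85 → 85

85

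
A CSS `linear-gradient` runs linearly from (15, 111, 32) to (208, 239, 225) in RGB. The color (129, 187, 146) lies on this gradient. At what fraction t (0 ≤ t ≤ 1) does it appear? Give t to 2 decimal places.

0.59

Invert the lerp on the R channel (largest span, 193): t = (129 − 15) / (208 − 15) = 114/193 = 0.59067.
Check on G: (187 − 111)/(239 − 111) = 0.5938 ✓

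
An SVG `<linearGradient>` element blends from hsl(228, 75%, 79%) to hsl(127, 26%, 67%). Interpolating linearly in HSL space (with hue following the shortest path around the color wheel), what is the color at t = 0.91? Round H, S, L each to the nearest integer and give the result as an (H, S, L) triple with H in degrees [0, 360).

Hue arc: Δh = 127 − 228 = -101° (|Δh| ≤ 180, already the shorter path).
H = 228 + 0.91 × (-101) = 136.09 → 136°
S = 75 + 0.91 × (26 − 75) = 30.41 → 30%
L = 79 + 0.91 × (67 − 79) = 68.08 → 68%

(136, 30, 68)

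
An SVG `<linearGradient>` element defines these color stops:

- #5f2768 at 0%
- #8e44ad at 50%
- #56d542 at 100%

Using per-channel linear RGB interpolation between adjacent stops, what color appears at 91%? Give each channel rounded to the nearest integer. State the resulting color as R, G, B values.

91% lies between the 50% and 100% stops, so the local fraction is t = (91 − 50)/(100 − 50) = 41/50 ≈ 0.82.
#8e44ad → (142, 68, 173); #56d542 → (86, 213, 66).
R = 142 + 0.82 × (86 − 142) = 96.08 → 96
G = 68 + 0.82 × (213 − 68) = 186.9 → 187
B = 173 + 0.82 × (66 − 173) = 85.26 → 85

(96, 187, 85)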